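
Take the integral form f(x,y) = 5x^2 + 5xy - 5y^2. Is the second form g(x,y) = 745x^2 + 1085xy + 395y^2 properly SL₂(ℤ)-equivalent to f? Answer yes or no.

D₁ = 125, D₂ = 125
river cycle of f (length 2): (-5, 5, 5), (5, 5, -5)
river cycle of g (length 2): (5, 5, -5), (-5, 5, 5)
cycles coincide ⇒ equivalent

yes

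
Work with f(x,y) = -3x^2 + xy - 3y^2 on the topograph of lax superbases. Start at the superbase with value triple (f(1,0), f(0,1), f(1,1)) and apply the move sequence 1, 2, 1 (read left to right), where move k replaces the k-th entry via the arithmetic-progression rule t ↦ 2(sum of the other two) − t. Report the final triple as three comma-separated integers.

start (-3,-3,-5) = (f(1,0),f(0,1),f(1,1))
replace slot 1: 2·((-3)+(-5)) − (-3) = -13 → (-13,-3,-5)
replace slot 2: 2·((-13)+(-5)) − (-3) = -33 → (-13,-33,-5)
replace slot 1: 2·((-33)+(-5)) − (-13) = -63 → (-63,-33,-5)

-63,-33,-5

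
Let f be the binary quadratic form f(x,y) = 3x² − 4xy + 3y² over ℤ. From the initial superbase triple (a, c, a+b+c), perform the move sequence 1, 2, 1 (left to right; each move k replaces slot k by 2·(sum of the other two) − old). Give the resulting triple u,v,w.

start (3,3,2) = (f(1,0),f(0,1),f(1,1))
replace slot 1: 2·(3+2) − 3 = 7 → (7,3,2)
replace slot 2: 2·(7+2) − 3 = 15 → (7,15,2)
replace slot 1: 2·(15+2) − 7 = 27 → (27,15,2)

27,15,2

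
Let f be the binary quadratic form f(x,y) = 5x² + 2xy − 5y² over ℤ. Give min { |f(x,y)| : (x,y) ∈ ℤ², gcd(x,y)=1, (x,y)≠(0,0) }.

river: ρ → (-5,8,2)
river: ρ → (2,8,-5)
river: ρ → (-5,2,5)
river: ρ → (5,8,-2)
river: ρ → (-2,8,5)
river: ρ → (5,2,-5)
closes: descent 0, river 6
min |a| on river = 2

2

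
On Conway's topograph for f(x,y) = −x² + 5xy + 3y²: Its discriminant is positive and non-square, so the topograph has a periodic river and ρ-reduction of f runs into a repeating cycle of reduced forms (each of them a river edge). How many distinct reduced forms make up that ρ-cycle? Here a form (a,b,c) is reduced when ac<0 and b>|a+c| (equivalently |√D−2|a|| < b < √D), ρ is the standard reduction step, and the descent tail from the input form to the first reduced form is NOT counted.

D = 37, ⌊√D⌋ = 6
river: ρ → (3,1,-3)
river: ρ → (-3,5,1)
river: ρ → (1,5,-3)
river: ρ → (-3,1,3)
river: ρ → (3,5,-1)
river: ρ → (-1,5,3)
ρ-cycle length = 6 (tail of 0 descent steps not counted)

6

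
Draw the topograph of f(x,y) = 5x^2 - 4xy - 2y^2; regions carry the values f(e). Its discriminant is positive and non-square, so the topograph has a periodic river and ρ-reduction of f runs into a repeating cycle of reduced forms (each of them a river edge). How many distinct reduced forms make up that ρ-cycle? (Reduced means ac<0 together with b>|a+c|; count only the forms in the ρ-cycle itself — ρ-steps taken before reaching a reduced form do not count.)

D = 56, ⌊√D⌋ = 7
descent: ρ → (-2,4,5)  [lands on river]
river: ρ → (5,6,-1)
river: ρ → (-1,6,5)
river: ρ → (5,4,-2)
ρ-cycle length = 4 (tail of 1 descent step not counted)

4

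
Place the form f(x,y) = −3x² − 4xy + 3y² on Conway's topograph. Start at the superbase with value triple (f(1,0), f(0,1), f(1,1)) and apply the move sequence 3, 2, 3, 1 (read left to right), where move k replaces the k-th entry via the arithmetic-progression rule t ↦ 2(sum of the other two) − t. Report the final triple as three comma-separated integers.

start (-3,3,-4) = (f(1,0),f(0,1),f(1,1))
replace slot 3: 2·((-3)+3) − (-4) = 4 → (-3,3,4)
replace slot 2: 2·((-3)+4) − 3 = -1 → (-3,-1,4)
replace slot 3: 2·((-3)+(-1)) − 4 = -12 → (-3,-1,-12)
replace slot 1: 2·((-1)+(-12)) − (-3) = -23 → (-23,-1,-12)

-23,-1,-12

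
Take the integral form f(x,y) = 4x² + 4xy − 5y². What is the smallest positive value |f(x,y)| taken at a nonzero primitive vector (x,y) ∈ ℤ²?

river: ρ → (-5,6,3)
river: ρ → (3,6,-5)
river: ρ → (-5,4,4)
river: ρ → (4,4,-5)
closes: descent 0, river 4
min |a| on river = 3

3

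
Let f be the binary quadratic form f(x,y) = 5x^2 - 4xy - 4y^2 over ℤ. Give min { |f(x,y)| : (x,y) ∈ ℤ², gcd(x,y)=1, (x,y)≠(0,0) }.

descent: ρ → (-4,4,5)  [lands on river]
river: ρ → (5,6,-3)
river: ρ → (-3,6,5)
river: ρ → (5,4,-4)
closes: descent 1, river 4
min |a| on river = 3

3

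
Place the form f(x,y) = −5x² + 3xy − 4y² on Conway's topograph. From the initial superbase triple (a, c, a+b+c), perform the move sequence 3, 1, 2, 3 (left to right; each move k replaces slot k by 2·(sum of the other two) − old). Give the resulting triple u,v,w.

start (-5,-4,-6) = (f(1,0),f(0,1),f(1,1))
replace slot 3: 2·((-5)+(-4)) − (-6) = -12 → (-5,-4,-12)
replace slot 1: 2·((-4)+(-12)) − (-5) = -27 → (-27,-4,-12)
replace slot 2: 2·((-27)+(-12)) − (-4) = -74 → (-27,-74,-12)
replace slot 3: 2·((-27)+(-74)) − (-12) = -190 → (-27,-74,-190)

-27,-74,-190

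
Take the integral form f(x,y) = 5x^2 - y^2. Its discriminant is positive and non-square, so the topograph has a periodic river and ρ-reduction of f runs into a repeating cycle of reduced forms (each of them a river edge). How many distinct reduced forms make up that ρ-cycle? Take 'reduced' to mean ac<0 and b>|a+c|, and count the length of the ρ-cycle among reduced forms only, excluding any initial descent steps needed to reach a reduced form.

D = 20, ⌊√D⌋ = 4
descent: ρ → (-1,4,1)  [lands on river]
river: ρ → (1,4,-1)
ρ-cycle length = 2 (tail of 1 descent step not counted)

2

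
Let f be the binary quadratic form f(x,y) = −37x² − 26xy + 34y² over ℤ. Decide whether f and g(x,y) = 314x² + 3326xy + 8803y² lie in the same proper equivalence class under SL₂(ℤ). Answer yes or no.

D₁ = 5708, D₂ = 5708
river cycle of f (length 22): (34, 26, -37), (-37, 48, 23), (23, 44, -41), (-41, 38, 26), (26, 66, -13), (-13, 64, 31), (31, 60, -17), (-17, 42, 58), (58, 74, -1), (-1, 74, 58), … (12 more)
river cycle of g (length 22): (23, 44, -41), (-41, 38, 26), (26, 66, -13), (-13, 64, 31), (31, 60, -17), (-17, 42, 58), (58, 74, -1), (-1, 74, 58), (58, 42, -17), (-17, 60, 31), … (12 more)
cycles coincide ⇒ equivalent

yes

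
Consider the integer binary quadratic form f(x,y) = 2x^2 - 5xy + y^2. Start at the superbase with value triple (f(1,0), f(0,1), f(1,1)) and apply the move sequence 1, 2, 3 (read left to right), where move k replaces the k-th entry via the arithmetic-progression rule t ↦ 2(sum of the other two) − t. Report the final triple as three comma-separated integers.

start (2,1,-2) = (f(1,0),f(0,1),f(1,1))
replace slot 1: 2·(1+(-2)) − 2 = -4 → (-4,1,-2)
replace slot 2: 2·((-4)+(-2)) − 1 = -13 → (-4,-13,-2)
replace slot 3: 2·((-4)+(-13)) − (-2) = -32 → (-4,-13,-32)

-4,-13,-32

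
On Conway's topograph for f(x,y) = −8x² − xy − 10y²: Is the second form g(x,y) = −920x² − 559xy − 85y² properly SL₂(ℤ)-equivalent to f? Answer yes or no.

D₁ = -319, D₂ = -319
f is negative-definite; reduce −f:
−f: reduced (well bottom): (8,1,10) with a≤c, −a<b≤a
flip sign back: reduced form of f is (-8,-1,-10)
g is negative-definite; reduce −g:
−g: flip: (920,559,85)→(85,-559,920)
−g: translate: b→-49 (≡-559 mod 170), so (85,-559,920)→(85,-49,8)
−g: flip: (85,-49,8)→(8,49,85)
−g: translate: b→1 (≡49 mod 16), so (8,49,85)→(8,1,10)
−g: reduced (well bottom): (8,1,10) with a≤c, −a<b≤a
flip sign back: reduced form of g is (-8,-1,-10)
reduced forms (-8, -1, -10) vs (-8, -1, -10) ⇒ equivalent

yes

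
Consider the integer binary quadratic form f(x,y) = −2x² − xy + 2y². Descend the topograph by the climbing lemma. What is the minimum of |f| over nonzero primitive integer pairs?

descent: ρ → (2,1,-2)  [lands on river]
river: ρ → (-2,3,1)
river: ρ → (1,3,-2)
river: ρ → (-2,1,2)
river: ρ → (2,3,-1)
river: ρ → (-1,3,2)
closes: descent 1, river 6
min |a| on river = 1

1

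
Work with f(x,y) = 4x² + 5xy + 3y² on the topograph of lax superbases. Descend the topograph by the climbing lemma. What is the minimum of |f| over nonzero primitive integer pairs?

translate: b→-3 (≡5 mod 8), so (4,5,3)→(4,-3,2)
flip: (4,-3,2)→(2,3,4)
translate: b→-1 (≡3 mod 4), so (2,3,4)→(2,-1,3)
reduced (well bottom): (2,-1,3) with a≤c, −a<b≤a
well minimum = a = 2

2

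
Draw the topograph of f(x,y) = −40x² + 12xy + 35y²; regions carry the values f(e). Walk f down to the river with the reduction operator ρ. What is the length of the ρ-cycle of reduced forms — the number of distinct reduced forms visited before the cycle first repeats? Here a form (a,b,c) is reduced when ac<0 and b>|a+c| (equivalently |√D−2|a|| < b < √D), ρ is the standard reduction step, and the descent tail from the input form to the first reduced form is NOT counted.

D = 5744, ⌊√D⌋ = 75
river: ρ → (35,58,-17)
river: ρ → (-17,44,56)
river: ρ → (56,68,-5)
river: ρ → (-5,72,28)
river: ρ → (28,40,-37)
river: ρ → (-37,34,31)
river: ρ → (31,28,-40)
river: ρ → (-40,52,19)
river: ρ → (19,62,-25)
river: ρ → (-25,38,43)
river: ρ → (43,48,-20)
river: ρ → (-20,72,7)
river: ρ → (7,68,-40)
river: ρ → (-40,12,35)
ρ-cycle length = 14 (tail of 0 descent steps not counted)

14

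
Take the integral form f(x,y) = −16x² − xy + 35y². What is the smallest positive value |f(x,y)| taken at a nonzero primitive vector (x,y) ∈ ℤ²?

descent: ρ → (35,1,-16)
descent: ρ → (-16,31,20)  [lands on river]
river: ρ → (20,9,-27)
river: ρ → (-27,45,2)
river: ρ → (2,47,-4)
river: ρ → (-4,41,35)
river: ρ → (35,29,-10)
river: ρ → (-10,31,32)
river: ρ → (32,33,-9)
river: ρ → (-9,39,20)
river: ρ → (20,41,-7)
river: ρ → (-7,43,14)
river: ρ → (14,41,-10)
river: ρ → (-10,39,18)
river: ρ → (18,33,-16)
closes: descent 2, river 14
min |a| on river = 2

2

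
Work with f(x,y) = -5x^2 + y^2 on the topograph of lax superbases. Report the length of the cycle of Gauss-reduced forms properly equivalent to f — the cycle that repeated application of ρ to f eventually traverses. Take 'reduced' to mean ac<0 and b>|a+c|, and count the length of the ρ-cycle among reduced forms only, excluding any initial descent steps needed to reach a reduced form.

D = 20, ⌊√D⌋ = 4
descent: ρ → (1,4,-1)  [lands on river]
river: ρ → (-1,4,1)
ρ-cycle length = 2 (tail of 1 descent step not counted)

2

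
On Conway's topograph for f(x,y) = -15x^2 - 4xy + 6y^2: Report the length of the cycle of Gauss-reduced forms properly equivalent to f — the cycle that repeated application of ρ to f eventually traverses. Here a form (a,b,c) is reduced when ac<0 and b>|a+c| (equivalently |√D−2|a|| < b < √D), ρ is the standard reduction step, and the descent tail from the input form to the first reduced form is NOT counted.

D = 376, ⌊√D⌋ = 19
descent: ρ → (6,16,-5)  [lands on river]
river: ρ → (-5,14,9)
river: ρ → (9,4,-10)
river: ρ → (-10,16,3)
river: ρ → (3,14,-15)
river: ρ → (-15,16,2)
river: ρ → (2,16,-15)
river: ρ → (-15,14,3)
river: ρ → (3,16,-10)
river: ρ → (-10,4,9)
river: ρ → (9,14,-5)
river: ρ → (-5,16,6)
river: ρ → (6,8,-13)
river: ρ → (-13,18,1)
river: ρ → (1,18,-13)
river: ρ → (-13,8,6)
ρ-cycle length = 16 (tail of 1 descent step not counted)

16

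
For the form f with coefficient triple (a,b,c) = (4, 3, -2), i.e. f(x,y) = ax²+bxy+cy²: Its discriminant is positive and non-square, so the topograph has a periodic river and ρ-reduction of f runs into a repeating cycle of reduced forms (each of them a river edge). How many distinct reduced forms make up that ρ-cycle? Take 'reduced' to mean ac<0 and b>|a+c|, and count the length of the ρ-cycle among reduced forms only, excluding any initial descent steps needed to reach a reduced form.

D = 41, ⌊√D⌋ = 6
river: ρ → (-2,5,2)
river: ρ → (2,3,-4)
river: ρ → (-4,5,1)
river: ρ → (1,5,-4)
river: ρ → (-4,3,2)
river: ρ → (2,5,-2)
river: ρ → (-2,3,4)
river: ρ → (4,5,-1)
river: ρ → (-1,5,4)
river: ρ → (4,3,-2)
ρ-cycle length = 10 (tail of 0 descent steps not counted)

10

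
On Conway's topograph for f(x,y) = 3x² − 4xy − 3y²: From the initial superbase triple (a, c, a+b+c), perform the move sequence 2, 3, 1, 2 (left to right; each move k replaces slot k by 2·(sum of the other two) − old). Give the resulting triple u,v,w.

start (3,-3,-4) = (f(1,0),f(0,1),f(1,1))
replace slot 2: 2·(3+(-4)) − (-3) = 1 → (3,1,-4)
replace slot 3: 2·(3+1) − (-4) = 12 → (3,1,12)
replace slot 1: 2·(1+12) − 3 = 23 → (23,1,12)
replace slot 2: 2·(23+12) − 1 = 69 → (23,69,12)

23,69,12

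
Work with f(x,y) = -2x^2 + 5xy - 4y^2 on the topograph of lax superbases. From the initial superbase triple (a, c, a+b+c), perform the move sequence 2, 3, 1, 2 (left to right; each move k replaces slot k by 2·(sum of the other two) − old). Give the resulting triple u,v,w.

start (-2,-4,-1) = (f(1,0),f(0,1),f(1,1))
replace slot 2: 2·((-2)+(-1)) − (-4) = -2 → (-2,-2,-1)
replace slot 3: 2·((-2)+(-2)) − (-1) = -7 → (-2,-2,-7)
replace slot 1: 2·((-2)+(-7)) − (-2) = -16 → (-16,-2,-7)
replace slot 2: 2·((-16)+(-7)) − (-2) = -44 → (-16,-44,-7)

-16,-44,-7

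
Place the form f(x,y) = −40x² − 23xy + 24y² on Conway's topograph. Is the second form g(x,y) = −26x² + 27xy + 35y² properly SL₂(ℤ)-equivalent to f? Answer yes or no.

D₁ = 4369, D₂ = 4369
river cycle of f (length 52): (24, 23, -40), (-40, 57, 7), (7, 55, -48), (-48, 41, 14), (14, 43, -45), (-45, 47, 12), (12, 49, -41), (-41, 33, 20), (20, 47, -27), (-27, 61, 6), … (42 more)
river cycle of g (length 58): (35, 43, -18), (-18, 65, 2), (2, 63, -50), (-50, 37, 15), (15, 53, -26), (-26, 51, 17), (17, 51, -26), (-26, 53, 15), (15, 37, -50), (-50, 63, 2), … (48 more)
cycles differ ⇒ inequivalent

no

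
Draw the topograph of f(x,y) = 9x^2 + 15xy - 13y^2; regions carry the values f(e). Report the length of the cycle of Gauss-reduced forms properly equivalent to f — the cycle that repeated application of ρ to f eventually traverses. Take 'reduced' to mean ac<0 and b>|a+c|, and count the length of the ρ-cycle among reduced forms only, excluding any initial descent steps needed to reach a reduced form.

D = 693, ⌊√D⌋ = 26
river: ρ → (-13,11,11)
river: ρ → (11,11,-13)
river: ρ → (-13,15,9)
river: ρ → (9,21,-7)
river: ρ → (-7,21,9)
river: ρ → (9,15,-13)
ρ-cycle length = 6 (tail of 0 descent steps not counted)

6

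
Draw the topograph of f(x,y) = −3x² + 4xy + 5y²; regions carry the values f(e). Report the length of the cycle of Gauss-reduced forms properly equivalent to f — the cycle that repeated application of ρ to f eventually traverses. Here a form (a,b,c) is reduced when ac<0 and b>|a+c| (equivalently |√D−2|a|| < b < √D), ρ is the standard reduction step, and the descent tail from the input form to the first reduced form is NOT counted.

D = 76, ⌊√D⌋ = 8
river: ρ → (5,6,-2)
river: ρ → (-2,6,5)
river: ρ → (5,4,-3)
river: ρ → (-3,8,1)
river: ρ → (1,8,-3)
river: ρ → (-3,4,5)
ρ-cycle length = 6 (tail of 0 descent steps not counted)

6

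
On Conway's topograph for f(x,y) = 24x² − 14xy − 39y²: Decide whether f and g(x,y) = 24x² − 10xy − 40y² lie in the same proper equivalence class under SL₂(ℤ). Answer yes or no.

D₁ = 3940, D₂ = 3940
river cycle of f (length 10): (24, 34, -29), (-29, 24, 29), (29, 34, -24), (-24, 62, 1), (1, 62, -24), (-24, 34, 29), (29, 24, -29), (-29, 34, 24), (24, 62, -1), (-1, 62, 24)
river cycle of g (length 10): (24, 38, -26), (-26, 14, 36), (36, 58, -4), (-4, 62, 6), (6, 58, -24), (-24, 38, 26), (26, 14, -36), (-36, 58, 4), (4, 62, -6), (-6, 58, 24)
cycles differ ⇒ inequivalent

no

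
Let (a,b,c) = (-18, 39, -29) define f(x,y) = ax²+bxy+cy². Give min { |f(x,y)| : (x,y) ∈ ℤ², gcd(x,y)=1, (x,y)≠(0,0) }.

translate: b→-3 (≡-39 mod 36), so (18,-39,29)→(18,-3,8)
flip: (18,-3,8)→(8,3,18)
reduced (well bottom): (8,3,18) with a≤c, −a<b≤a
well minimum |f| = |-8| = 8 (negative-definite)

8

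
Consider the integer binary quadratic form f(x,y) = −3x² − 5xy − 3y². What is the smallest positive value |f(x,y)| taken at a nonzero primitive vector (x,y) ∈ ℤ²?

translate: b→-1 (≡5 mod 6), so (3,5,3)→(3,-1,1)
flip: (3,-1,1)→(1,1,3)
reduced (well bottom): (1,1,3) with a≤c, −a<b≤a
well minimum |f| = |-1| = 1 (negative-definite)

1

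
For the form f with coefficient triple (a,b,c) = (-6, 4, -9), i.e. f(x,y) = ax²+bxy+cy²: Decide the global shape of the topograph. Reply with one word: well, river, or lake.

D = b²−4ac = 4² − 4·(-6)·(-9) = -200
D < 0 ⇒ definite ⇒ every region one sign ⇒ single well

well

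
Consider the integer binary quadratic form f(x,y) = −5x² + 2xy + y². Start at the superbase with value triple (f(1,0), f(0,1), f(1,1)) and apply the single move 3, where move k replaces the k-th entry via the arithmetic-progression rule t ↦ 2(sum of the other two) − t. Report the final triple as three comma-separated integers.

start (-5,1,-2) = (f(1,0),f(0,1),f(1,1))
replace slot 3: 2·((-5)+1) − (-2) = -6 → (-5,1,-6)

-5,1,-6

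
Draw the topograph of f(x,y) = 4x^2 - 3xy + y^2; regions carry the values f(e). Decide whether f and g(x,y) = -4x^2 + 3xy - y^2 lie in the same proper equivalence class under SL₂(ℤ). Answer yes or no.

D₁ = -7, D₂ = -7
f: flip: (4,-3,1)→(1,3,4)
f: translate: b→1 (≡3 mod 2), so (1,3,4)→(1,1,2)
f: reduced (well bottom): (1,1,2) with a≤c, −a<b≤a
g is negative-definite; reduce −g:
−g: flip: (4,-3,1)→(1,3,4)
−g: translate: b→1 (≡3 mod 2), so (1,3,4)→(1,1,2)
−g: reduced (well bottom): (1,1,2) with a≤c, −a<b≤a
flip sign back: reduced form of g is (-1,-1,-2)
reduced forms (1, 1, 2) vs (-1, -1, -2) ⇒ inequivalent

no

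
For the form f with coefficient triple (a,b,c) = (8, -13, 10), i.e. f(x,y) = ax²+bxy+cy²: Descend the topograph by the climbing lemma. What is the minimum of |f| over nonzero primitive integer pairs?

translate: b→3 (≡-13 mod 16), so (8,-13,10)→(8,3,5)
flip: (8,3,5)→(5,-3,8)
reduced (well bottom): (5,-3,8) with a≤c, −a<b≤a
well minimum = a = 5

5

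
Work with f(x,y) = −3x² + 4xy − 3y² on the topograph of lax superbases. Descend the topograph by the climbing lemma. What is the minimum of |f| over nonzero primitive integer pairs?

translate: b→2 (≡-4 mod 6), so (3,-4,3)→(3,2,2)
flip: (3,2,2)→(2,-2,3)
translate: b→2 (≡-2 mod 4), so (2,-2,3)→(2,2,3)
reduced (well bottom): (2,2,3) with a≤c, −a<b≤a
well minimum |f| = |-2| = 2 (negative-definite)

2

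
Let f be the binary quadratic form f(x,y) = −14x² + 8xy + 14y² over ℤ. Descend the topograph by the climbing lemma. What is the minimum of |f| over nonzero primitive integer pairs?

river: ρ → (14,20,-8)
river: ρ → (-8,28,2)
river: ρ → (2,28,-8)
river: ρ → (-8,20,14)
river: ρ → (14,8,-14)
river: ρ → (-14,20,8)
river: ρ → (8,28,-2)
river: ρ → (-2,28,8)
river: ρ → (8,20,-14)
river: ρ → (-14,8,14)
closes: descent 0, river 10
min |a| on river = 2

2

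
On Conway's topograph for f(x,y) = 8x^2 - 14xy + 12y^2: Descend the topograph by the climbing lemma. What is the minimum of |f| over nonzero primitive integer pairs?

translate: b→2 (≡-14 mod 16), so (8,-14,12)→(8,2,6)
flip: (8,2,6)→(6,-2,8)
reduced (well bottom): (6,-2,8) with a≤c, −a<b≤a
well minimum = a = 6

6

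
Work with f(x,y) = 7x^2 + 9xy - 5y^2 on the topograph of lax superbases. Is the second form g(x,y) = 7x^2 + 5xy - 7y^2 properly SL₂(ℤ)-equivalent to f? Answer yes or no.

D₁ = 221, D₂ = 221
river cycle of f (length 4): (-5, 11, 5), (5, 9, -7), (-7, 5, 7), (7, 9, -5)
river cycle of g (length 4): (-7, 9, 5), (5, 11, -5), (-5, 9, 7), (7, 5, -7)
cycles differ ⇒ inequivalent

no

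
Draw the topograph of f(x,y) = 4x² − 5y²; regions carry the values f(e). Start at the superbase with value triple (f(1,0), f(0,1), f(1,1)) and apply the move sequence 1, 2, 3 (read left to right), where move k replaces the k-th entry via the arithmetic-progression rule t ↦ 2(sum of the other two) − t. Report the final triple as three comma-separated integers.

start (4,-5,-1) = (f(1,0),f(0,1),f(1,1))
replace slot 1: 2·((-5)+(-1)) − 4 = -16 → (-16,-5,-1)
replace slot 2: 2·((-16)+(-1)) − (-5) = -29 → (-16,-29,-1)
replace slot 3: 2·((-16)+(-29)) − (-1) = -89 → (-16,-29,-89)

-16,-29,-89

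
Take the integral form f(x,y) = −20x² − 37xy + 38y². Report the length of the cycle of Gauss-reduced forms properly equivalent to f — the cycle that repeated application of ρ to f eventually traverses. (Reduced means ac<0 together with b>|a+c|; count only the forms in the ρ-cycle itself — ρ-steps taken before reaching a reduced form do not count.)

D = 4409, ⌊√D⌋ = 66
descent: ρ → (38,37,-20)  [lands on river]
river: ρ → (-20,43,32)
river: ρ → (32,21,-31)
river: ρ → (-31,41,22)
river: ρ → (22,47,-25)
river: ρ → (-25,53,16)
river: ρ → (16,43,-40)
river: ρ → (-40,37,19)
river: ρ → (19,39,-38)
river: ρ → (-38,37,20)
river: ρ → (20,43,-32)
river: ρ → (-32,21,31)
river: ρ → (31,41,-22)
river: ρ → (-22,47,25)
river: ρ → (25,53,-16)
river: ρ → (-16,43,40)
river: ρ → (40,37,-19)
river: ρ → (-19,39,38)
ρ-cycle length = 18 (tail of 1 descent step not counted)

18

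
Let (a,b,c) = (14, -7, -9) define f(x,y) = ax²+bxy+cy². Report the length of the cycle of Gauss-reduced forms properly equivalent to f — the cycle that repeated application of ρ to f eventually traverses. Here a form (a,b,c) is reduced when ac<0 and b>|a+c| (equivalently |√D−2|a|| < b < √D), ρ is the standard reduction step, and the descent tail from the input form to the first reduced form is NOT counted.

D = 553, ⌊√D⌋ = 23
descent: ρ → (-9,7,14)  [lands on river]
river: ρ → (14,21,-2)
river: ρ → (-2,23,3)
river: ρ → (3,19,-16)
river: ρ → (-16,13,6)
river: ρ → (6,23,-1)
river: ρ → (-1,23,6)
river: ρ → (6,13,-16)
river: ρ → (-16,19,3)
river: ρ → (3,23,-2)
river: ρ → (-2,21,14)
river: ρ → (14,7,-9)
river: ρ → (-9,11,12)
river: ρ → (12,13,-8)
river: ρ → (-8,19,6)
river: ρ → (6,17,-11)
river: ρ → (-11,5,12)
river: ρ → (12,19,-4)
river: ρ → (-4,21,7)
river: ρ → (7,21,-4)
river: ρ → (-4,19,12)
river: ρ → (12,5,-11)
river: ρ → (-11,17,6)
river: ρ → (6,19,-8)
river: ρ → (-8,13,12)
river: ρ → (12,11,-9)
ρ-cycle length = 26 (tail of 1 descent step not counted)

26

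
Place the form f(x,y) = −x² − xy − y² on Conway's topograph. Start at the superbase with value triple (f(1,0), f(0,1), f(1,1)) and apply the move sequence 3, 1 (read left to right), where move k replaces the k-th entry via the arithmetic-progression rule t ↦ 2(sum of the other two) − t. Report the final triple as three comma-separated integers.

start (-1,-1,-3) = (f(1,0),f(0,1),f(1,1))
replace slot 3: 2·((-1)+(-1)) − (-3) = -1 → (-1,-1,-1)
replace slot 1: 2·((-1)+(-1)) − (-1) = -3 → (-3,-1,-1)

-3,-1,-1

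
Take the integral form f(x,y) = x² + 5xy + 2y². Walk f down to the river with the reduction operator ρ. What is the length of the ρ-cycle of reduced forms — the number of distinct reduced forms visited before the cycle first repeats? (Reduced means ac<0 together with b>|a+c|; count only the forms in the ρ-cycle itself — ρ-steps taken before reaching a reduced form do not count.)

D = 17, ⌊√D⌋ = 4
descent: ρ → (2,3,-1)  [lands on river]
river: ρ → (-1,3,2)
river: ρ → (2,1,-2)
river: ρ → (-2,3,1)
river: ρ → (1,3,-2)
river: ρ → (-2,1,2)
ρ-cycle length = 6 (tail of 1 descent step not counted)

6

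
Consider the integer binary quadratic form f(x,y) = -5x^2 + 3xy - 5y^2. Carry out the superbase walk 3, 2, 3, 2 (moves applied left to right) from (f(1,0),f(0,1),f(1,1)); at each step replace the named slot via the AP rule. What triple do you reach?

start (-5,-5,-7) = (f(1,0),f(0,1),f(1,1))
replace slot 3: 2·((-5)+(-5)) − (-7) = -13 → (-5,-5,-13)
replace slot 2: 2·((-5)+(-13)) − (-5) = -31 → (-5,-31,-13)
replace slot 3: 2·((-5)+(-31)) − (-13) = -59 → (-5,-31,-59)
replace slot 2: 2·((-5)+(-59)) − (-31) = -97 → (-5,-97,-59)

-5,-97,-59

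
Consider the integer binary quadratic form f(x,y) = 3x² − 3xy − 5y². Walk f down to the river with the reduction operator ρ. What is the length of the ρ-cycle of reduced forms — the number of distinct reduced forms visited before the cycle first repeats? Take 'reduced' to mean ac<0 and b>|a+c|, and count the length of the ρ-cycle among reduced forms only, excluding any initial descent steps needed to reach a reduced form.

D = 69, ⌊√D⌋ = 8
descent: ρ → (-5,3,3)  [lands on river]
river: ρ → (3,3,-5)
river: ρ → (-5,7,1)
river: ρ → (1,7,-5)
ρ-cycle length = 4 (tail of 1 descent step not counted)

4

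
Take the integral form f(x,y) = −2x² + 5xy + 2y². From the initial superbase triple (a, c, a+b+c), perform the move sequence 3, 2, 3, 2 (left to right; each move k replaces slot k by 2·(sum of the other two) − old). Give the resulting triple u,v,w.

start (-2,2,5) = (f(1,0),f(0,1),f(1,1))
replace slot 3: 2·((-2)+2) − 5 = -5 → (-2,2,-5)
replace slot 2: 2·((-2)+(-5)) − 2 = -16 → (-2,-16,-5)
replace slot 3: 2·((-2)+(-16)) − (-5) = -31 → (-2,-16,-31)
replace slot 2: 2·((-2)+(-31)) − (-16) = -50 → (-2,-50,-31)

-2,-50,-31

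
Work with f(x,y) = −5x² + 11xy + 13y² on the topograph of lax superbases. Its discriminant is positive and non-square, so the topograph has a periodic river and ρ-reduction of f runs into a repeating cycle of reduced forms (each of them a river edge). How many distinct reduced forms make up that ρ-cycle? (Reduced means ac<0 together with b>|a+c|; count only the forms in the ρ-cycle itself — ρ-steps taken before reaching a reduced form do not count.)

D = 381, ⌊√D⌋ = 19
river: ρ → (13,15,-3)
river: ρ → (-3,15,13)
river: ρ → (13,11,-5)
river: ρ → (-5,19,1)
river: ρ → (1,19,-5)
river: ρ → (-5,11,13)
ρ-cycle length = 6 (tail of 0 descent steps not counted)

6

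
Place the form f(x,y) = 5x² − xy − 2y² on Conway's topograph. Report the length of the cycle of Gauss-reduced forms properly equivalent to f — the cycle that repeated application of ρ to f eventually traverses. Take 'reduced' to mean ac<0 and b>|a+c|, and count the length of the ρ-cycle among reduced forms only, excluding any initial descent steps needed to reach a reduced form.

D = 41, ⌊√D⌋ = 6
descent: ρ → (-2,5,2)  [lands on river]
river: ρ → (2,3,-4)
river: ρ → (-4,5,1)
river: ρ → (1,5,-4)
river: ρ → (-4,3,2)
river: ρ → (2,5,-2)
river: ρ → (-2,3,4)
river: ρ → (4,5,-1)
river: ρ → (-1,5,4)
river: ρ → (4,3,-2)
ρ-cycle length = 10 (tail of 1 descent step not counted)

10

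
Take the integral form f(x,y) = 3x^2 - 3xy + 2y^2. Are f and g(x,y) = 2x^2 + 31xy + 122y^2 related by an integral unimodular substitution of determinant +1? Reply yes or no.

D₁ = -15, D₂ = -15
f: translate: b→3 (≡-3 mod 6), so (3,-3,2)→(3,3,2)
f: flip: (3,3,2)→(2,-3,3)
f: translate: b→1 (≡-3 mod 4), so (2,-3,3)→(2,1,2)
f: reduced (well bottom): (2,1,2) with a≤c, −a<b≤a
g: translate: b→-1 (≡31 mod 4), so (2,31,122)→(2,-1,2)
g: flip: (2,-1,2)→(2,1,2)
g: reduced (well bottom): (2,1,2) with a≤c, −a<b≤a
reduced forms (2, 1, 2) vs (2, 1, 2) ⇒ equivalent

yes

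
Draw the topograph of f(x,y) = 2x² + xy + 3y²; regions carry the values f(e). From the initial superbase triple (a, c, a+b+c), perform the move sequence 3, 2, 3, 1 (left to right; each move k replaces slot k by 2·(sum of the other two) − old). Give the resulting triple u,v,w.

start (2,3,6) = (f(1,0),f(0,1),f(1,1))
replace slot 3: 2·(2+3) − 6 = 4 → (2,3,4)
replace slot 2: 2·(2+4) − 3 = 9 → (2,9,4)
replace slot 3: 2·(2+9) − 4 = 18 → (2,9,18)
replace slot 1: 2·(9+18) − 2 = 52 → (52,9,18)

52,9,18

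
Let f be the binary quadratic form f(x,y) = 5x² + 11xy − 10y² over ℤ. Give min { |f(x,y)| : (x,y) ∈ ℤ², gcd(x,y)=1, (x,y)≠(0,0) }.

river: ρ → (-10,9,6)
river: ρ → (6,15,-4)
river: ρ → (-4,17,2)
river: ρ → (2,15,-12)
river: ρ → (-12,9,5)
river: ρ → (5,11,-10)
closes: descent 0, river 6
min |a| on river = 2

2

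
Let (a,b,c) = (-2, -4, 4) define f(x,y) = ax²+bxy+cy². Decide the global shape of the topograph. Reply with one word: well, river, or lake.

D = b²−4ac = (-4)² − 4·(-2)·4 = 48
D > 0 non-square ⇒ indefinite ⇒ periodic river

river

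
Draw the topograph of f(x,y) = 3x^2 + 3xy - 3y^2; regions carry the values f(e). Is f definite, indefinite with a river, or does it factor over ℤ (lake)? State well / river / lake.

D = b²−4ac = 3² − 4·3·(-3) = 45
D > 0 non-square ⇒ indefinite ⇒ periodic river

river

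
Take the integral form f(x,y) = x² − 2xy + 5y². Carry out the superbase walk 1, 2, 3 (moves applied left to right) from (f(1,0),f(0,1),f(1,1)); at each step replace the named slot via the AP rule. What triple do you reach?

start (1,5,4) = (f(1,0),f(0,1),f(1,1))
replace slot 1: 2·(5+4) − 1 = 17 → (17,5,4)
replace slot 2: 2·(17+4) − 5 = 37 → (17,37,4)
replace slot 3: 2·(17+37) − 4 = 104 → (17,37,104)

17,37,104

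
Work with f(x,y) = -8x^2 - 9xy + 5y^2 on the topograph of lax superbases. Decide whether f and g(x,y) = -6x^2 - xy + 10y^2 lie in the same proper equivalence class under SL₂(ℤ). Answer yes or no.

D₁ = 241, D₂ = 241
river cycle of f (length 38): (5, 9, -8), (-8, 7, 6), (6, 5, -9), (-9, 13, 2), (2, 15, -2), (-2, 13, 9), (9, 5, -6), (-6, 7, 8), (8, 9, -5), (-5, 11, 6), … (28 more)
river cycle of g (length 38): (-6, 11, 5), (5, 9, -8), (-8, 7, 6), (6, 5, -9), (-9, 13, 2), (2, 15, -2), (-2, 13, 9), (9, 5, -6), (-6, 7, 8), (8, 9, -5), … (28 more)
cycles coincide ⇒ equivalent

yes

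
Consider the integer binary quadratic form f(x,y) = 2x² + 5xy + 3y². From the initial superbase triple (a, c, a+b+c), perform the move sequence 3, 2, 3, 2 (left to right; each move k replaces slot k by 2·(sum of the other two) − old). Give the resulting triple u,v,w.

start (2,3,10) = (f(1,0),f(0,1),f(1,1))
replace slot 3: 2·(2+3) − 10 = 0 → (2,3,0)
replace slot 2: 2·(2+0) − 3 = 1 → (2,1,0)
replace slot 3: 2·(2+1) − 0 = 6 → (2,1,6)
replace slot 2: 2·(2+6) − 1 = 15 → (2,15,6)

2,15,6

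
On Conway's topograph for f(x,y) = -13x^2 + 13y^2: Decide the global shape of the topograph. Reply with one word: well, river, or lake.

D = b²−4ac = 0² − 4·(-13)·13 = 676
D = 26² is a perfect square ⇒ form factors over ℤ ⇒ lakes

lake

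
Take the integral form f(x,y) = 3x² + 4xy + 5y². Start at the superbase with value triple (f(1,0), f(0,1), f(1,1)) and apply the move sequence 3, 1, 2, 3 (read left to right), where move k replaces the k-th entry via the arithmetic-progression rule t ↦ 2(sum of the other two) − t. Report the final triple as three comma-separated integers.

start (3,5,12) = (f(1,0),f(0,1),f(1,1))
replace slot 3: 2·(3+5) − 12 = 4 → (3,5,4)
replace slot 1: 2·(5+4) − 3 = 15 → (15,5,4)
replace slot 2: 2·(15+4) − 5 = 33 → (15,33,4)
replace slot 3: 2·(15+33) − 4 = 92 → (15,33,92)

15,33,92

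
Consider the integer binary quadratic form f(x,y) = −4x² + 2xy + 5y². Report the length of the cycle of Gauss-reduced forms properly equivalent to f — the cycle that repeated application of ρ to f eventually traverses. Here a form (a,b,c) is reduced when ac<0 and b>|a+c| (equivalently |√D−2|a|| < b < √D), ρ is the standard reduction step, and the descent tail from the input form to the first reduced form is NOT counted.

D = 84, ⌊√D⌋ = 9
river: ρ → (5,8,-1)
river: ρ → (-1,8,5)
river: ρ → (5,2,-4)
river: ρ → (-4,6,3)
river: ρ → (3,6,-4)
river: ρ → (-4,2,5)
ρ-cycle length = 6 (tail of 0 descent steps not counted)

6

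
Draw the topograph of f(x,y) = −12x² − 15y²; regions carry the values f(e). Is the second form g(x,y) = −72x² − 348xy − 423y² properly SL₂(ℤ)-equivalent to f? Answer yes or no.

D₁ = -720, D₂ = -720
f is negative-definite; reduce −f:
−f: reduced (well bottom): (12,0,15) with a≤c, −a<b≤a
flip sign back: reduced form of f is (-12,0,-15)
g is negative-definite; reduce −g:
−g: translate: b→60 (≡348 mod 144), so (72,348,423)→(72,60,15)
−g: flip: (72,60,15)→(15,-60,72)
−g: translate: b→0 (≡-60 mod 30), so (15,-60,72)→(15,0,12)
−g: flip: (15,0,12)→(12,0,15)
−g: reduced (well bottom): (12,0,15) with a≤c, −a<b≤a
flip sign back: reduced form of g is (-12,0,-15)
reduced forms (-12, 0, -15) vs (-12, 0, -15) ⇒ equivalent

yes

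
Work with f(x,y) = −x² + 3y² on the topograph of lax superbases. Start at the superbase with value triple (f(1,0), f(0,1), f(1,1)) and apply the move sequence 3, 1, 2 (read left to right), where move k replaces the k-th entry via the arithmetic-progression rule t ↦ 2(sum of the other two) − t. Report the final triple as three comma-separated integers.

start (-1,3,2) = (f(1,0),f(0,1),f(1,1))
replace slot 3: 2·((-1)+3) − 2 = 2 → (-1,3,2)
replace slot 1: 2·(3+2) − (-1) = 11 → (11,3,2)
replace slot 2: 2·(11+2) − 3 = 23 → (11,23,2)

11,23,2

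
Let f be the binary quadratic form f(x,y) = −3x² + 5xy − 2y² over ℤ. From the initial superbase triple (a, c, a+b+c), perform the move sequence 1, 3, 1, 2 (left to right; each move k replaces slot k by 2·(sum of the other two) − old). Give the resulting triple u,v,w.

start (-3,-2,0) = (f(1,0),f(0,1),f(1,1))
replace slot 1: 2·((-2)+0) − (-3) = -1 → (-1,-2,0)
replace slot 3: 2·((-1)+(-2)) − 0 = -6 → (-1,-2,-6)
replace slot 1: 2·((-2)+(-6)) − (-1) = -15 → (-15,-2,-6)
replace slot 2: 2·((-15)+(-6)) − (-2) = -40 → (-15,-40,-6)

-15,-40,-6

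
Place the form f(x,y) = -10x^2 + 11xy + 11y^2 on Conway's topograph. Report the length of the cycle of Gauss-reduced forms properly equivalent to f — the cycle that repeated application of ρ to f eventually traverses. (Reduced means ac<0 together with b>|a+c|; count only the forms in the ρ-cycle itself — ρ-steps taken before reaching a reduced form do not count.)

D = 561, ⌊√D⌋ = 23
river: ρ → (11,11,-10)
river: ρ → (-10,9,12)
river: ρ → (12,15,-7)
river: ρ → (-7,13,14)
river: ρ → (14,15,-6)
river: ρ → (-6,21,5)
river: ρ → (5,19,-10)
river: ρ → (-10,21,3)
river: ρ → (3,21,-10)
river: ρ → (-10,19,5)
river: ρ → (5,21,-6)
river: ρ → (-6,15,14)
river: ρ → (14,13,-7)
river: ρ → (-7,15,12)
river: ρ → (12,9,-10)
river: ρ → (-10,11,11)
ρ-cycle length = 16 (tail of 0 descent steps not counted)

16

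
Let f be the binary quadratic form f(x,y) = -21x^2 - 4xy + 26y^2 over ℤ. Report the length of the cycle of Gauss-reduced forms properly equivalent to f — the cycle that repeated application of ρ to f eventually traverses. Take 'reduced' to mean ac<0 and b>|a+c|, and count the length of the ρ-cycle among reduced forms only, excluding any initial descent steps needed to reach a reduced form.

D = 2200, ⌊√D⌋ = 46
descent: ρ → (26,4,-21)
descent: ρ → (-21,38,9)  [lands on river]
river: ρ → (9,34,-29)
river: ρ → (-29,24,14)
river: ρ → (14,32,-21)
river: ρ → (-21,10,25)
river: ρ → (25,40,-6)
river: ρ → (-6,44,11)
river: ρ → (11,44,-6)
river: ρ → (-6,40,25)
river: ρ → (25,10,-21)
river: ρ → (-21,32,14)
river: ρ → (14,24,-29)
river: ρ → (-29,34,9)
river: ρ → (9,38,-21)
river: ρ → (-21,46,1)
river: ρ → (1,46,-21)
ρ-cycle length = 16 (tail of 2 descent steps not counted)

16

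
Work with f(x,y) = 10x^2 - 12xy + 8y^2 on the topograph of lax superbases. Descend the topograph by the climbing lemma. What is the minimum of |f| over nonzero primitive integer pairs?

translate: b→8 (≡-12 mod 20), so (10,-12,8)→(10,8,6)
flip: (10,8,6)→(6,-8,10)
translate: b→4 (≡-8 mod 12), so (6,-8,10)→(6,4,8)
reduced (well bottom): (6,4,8) with a≤c, −a<b≤a
well minimum = a = 6

6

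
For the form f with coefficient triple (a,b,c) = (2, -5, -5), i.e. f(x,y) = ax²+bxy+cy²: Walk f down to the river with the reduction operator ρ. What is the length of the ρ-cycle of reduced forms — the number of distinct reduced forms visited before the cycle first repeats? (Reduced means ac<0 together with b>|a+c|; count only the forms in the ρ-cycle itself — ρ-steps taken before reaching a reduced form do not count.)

D = 65, ⌊√D⌋ = 8
descent: ρ → (-5,5,2)  [lands on river]
river: ρ → (2,7,-2)
river: ρ → (-2,5,5)
river: ρ → (5,5,-2)
river: ρ → (-2,7,2)
river: ρ → (2,5,-5)
ρ-cycle length = 6 (tail of 1 descent step not counted)

6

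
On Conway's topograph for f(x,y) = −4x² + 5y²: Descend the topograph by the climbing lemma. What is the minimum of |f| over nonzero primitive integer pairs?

descent: ρ → (5,0,-4)
descent: ρ → (-4,8,1)  [lands on river]
river: ρ → (1,8,-4)
closes: descent 2, river 2
min |a| on river = 1

1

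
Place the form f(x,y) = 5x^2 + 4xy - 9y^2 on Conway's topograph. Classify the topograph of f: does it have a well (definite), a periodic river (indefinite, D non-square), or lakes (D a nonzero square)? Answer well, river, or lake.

D = b²−4ac = 4² − 4·5·(-9) = 196
D = 14² is a perfect square ⇒ form factors over ℤ ⇒ lakes

lake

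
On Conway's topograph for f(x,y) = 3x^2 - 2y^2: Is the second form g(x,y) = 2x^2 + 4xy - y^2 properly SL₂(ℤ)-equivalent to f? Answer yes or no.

D₁ = 24, D₂ = 24
river cycle of f (length 2): (-2, 4, 1), (1, 4, -2)
river cycle of g (length 2): (-1, 4, 2), (2, 4, -1)
cycles differ ⇒ inequivalent

no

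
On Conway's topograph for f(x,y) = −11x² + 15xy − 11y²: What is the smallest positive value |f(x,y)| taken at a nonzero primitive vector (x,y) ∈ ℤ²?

translate: b→7 (≡-15 mod 22), so (11,-15,11)→(11,7,7)
flip: (11,7,7)→(7,-7,11)
translate: b→7 (≡-7 mod 14), so (7,-7,11)→(7,7,11)
reduced (well bottom): (7,7,11) with a≤c, −a<b≤a
well minimum |f| = |-7| = 7 (negative-definite)

7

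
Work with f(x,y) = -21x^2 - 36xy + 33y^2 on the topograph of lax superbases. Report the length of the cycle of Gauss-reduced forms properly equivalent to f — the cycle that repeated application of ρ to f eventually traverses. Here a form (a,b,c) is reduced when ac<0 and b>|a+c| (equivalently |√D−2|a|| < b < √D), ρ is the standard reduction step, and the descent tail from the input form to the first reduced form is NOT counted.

D = 4068, ⌊√D⌋ = 63
descent: ρ → (33,36,-21)  [lands on river]
river: ρ → (-21,48,21)
river: ρ → (21,36,-33)
river: ρ → (-33,30,24)
river: ρ → (24,18,-39)
river: ρ → (-39,60,3)
river: ρ → (3,60,-39)
river: ρ → (-39,18,24)
river: ρ → (24,30,-33)
river: ρ → (-33,36,21)
river: ρ → (21,48,-21)
river: ρ → (-21,36,33)
river: ρ → (33,30,-24)
river: ρ → (-24,18,39)
river: ρ → (39,60,-3)
river: ρ → (-3,60,39)
river: ρ → (39,18,-24)
river: ρ → (-24,30,33)
ρ-cycle length = 18 (tail of 1 descent step not counted)

18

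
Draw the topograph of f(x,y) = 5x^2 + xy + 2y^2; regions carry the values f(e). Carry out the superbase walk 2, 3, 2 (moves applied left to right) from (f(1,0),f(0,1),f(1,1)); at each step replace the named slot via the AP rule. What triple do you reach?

start (5,2,8) = (f(1,0),f(0,1),f(1,1))
replace slot 2: 2·(5+8) − 2 = 24 → (5,24,8)
replace slot 3: 2·(5+24) − 8 = 50 → (5,24,50)
replace slot 2: 2·(5+50) − 24 = 86 → (5,86,50)

5,86,50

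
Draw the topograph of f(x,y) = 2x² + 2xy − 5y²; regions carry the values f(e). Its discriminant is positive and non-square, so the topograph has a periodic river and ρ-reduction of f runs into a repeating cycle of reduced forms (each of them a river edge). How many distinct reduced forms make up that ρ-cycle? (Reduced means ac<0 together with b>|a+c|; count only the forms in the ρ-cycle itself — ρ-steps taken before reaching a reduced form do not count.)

D = 44, ⌊√D⌋ = 6
descent: ρ → (-5,-2,2)
descent: ρ → (2,6,-1)  [lands on river]
river: ρ → (-1,6,2)
ρ-cycle length = 2 (tail of 2 descent steps not counted)

2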